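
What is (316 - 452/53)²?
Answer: 265559616/2809 ≈ 94539.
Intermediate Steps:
(316 - 452/53)² = (16296/53)² = 265559616/2809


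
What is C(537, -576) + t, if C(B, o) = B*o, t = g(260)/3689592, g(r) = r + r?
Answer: -142654385023/461199 ≈ -3.0931e+5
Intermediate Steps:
g(r) = 2*r
t = 65/461199 (t = (2*260)/3689592 = 520*(1/3689592) = 65/461199 ≈ 0.00014094)
C(537, -576) + t = 537*(-576) + 65/461199 = -309312 + 65/461199 = -142654385023/461199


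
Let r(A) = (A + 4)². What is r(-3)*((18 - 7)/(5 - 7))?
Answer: -11/2 ≈ -5.5000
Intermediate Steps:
r(A) = (4 + A)²
r(-3)*((18 - 7)/(5 - 7)) = (4 - 3)²*((18 - 7)/(5 - 7)) = 1²*(11/(-2)) = 1*(11*(-½)) = 1*(-11/2) = -11/2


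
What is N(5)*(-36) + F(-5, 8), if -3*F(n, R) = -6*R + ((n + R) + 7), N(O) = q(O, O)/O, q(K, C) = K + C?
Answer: -178/3 ≈ -59.333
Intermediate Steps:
q(K, C) = C + K
N(O) = 2 (N(O) = (O + O)/O = (2*O)/O = 2)
F(n, R) = -7/3 - n/3 + 5*R/3 (F(n, R) = -(-6*R + ((n + R) + 7))/3 = -(-6*R + ((R + n) + 7))/3 = -(-6*R + (7 + R + n))/3 = -(7 + n - 5*R)/3 = -7/3 - n/3 + 5*R/3)
N(5)*(-36) + F(-5, 8) = 2*(-36) + (-7/3 - ⅓*(-5) + (5/3)*8) = -72 + (-7/3 + 5/3 + 40/3) = -72 + 38/3 = -178/3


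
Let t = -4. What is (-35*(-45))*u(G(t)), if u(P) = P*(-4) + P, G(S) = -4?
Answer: 18900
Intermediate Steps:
u(P) = -3*P (u(P) = -4*P + P = -3*P)
(-35*(-45))*u(G(t)) = (-35*(-45))*(-3*(-4)) = 1575*12 = 18900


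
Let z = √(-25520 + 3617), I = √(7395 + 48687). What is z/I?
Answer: 7*I*√2785406/18694 ≈ 0.62494*I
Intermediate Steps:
I = √56082 ≈ 236.82
z = 7*I*√447 (z = √(-21903) = 7*I*√447 ≈ 148.0*I)
z/I = (7*I*√447)/(√56082) = (7*I*√447)*(√56082/56082) = 7*I*√2785406/18694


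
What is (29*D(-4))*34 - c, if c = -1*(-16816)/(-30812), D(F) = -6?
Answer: -45566744/7703 ≈ -5915.5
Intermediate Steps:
c = -4204/7703 (c = 16816*(-1/30812) = -4204/7703 ≈ -0.54576)
(29*D(-4))*34 - c = (29*(-6))*34 - 1*(-4204/7703) = -174*34 + 4204/7703 = -5916 + 4204/7703 = -45566744/7703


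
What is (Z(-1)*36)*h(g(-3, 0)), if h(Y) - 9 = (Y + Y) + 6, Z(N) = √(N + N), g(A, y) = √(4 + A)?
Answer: 612*I*√2 ≈ 865.5*I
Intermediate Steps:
Z(N) = √2*√N (Z(N) = √(2*N) = √2*√N)
h(Y) = 15 + 2*Y (h(Y) = 9 + ((Y + Y) + 6) = 9 + (2*Y + 6) = 9 + (6 + 2*Y) = 15 + 2*Y)
(Z(-1)*36)*h(g(-3, 0)) = ((√2*√(-1))*36)*(15 + 2*√(4 - 3)) = ((√2*I)*36)*(15 + 2*√1) = ((I*√2)*36)*(15 + 2*1) = (36*I*√2)*(15 + 2) = (36*I*√2)*17 = 612*I*√2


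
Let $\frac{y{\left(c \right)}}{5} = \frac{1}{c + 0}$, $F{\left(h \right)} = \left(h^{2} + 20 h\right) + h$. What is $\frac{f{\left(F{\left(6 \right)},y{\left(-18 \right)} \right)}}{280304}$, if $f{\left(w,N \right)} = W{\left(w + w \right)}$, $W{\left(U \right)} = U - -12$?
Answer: $\frac{21}{17519} \approx 0.0011987$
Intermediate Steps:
$F{\left(h \right)} = h^{2} + 21 h$
$y{\left(c \right)} = \frac{5}{c}$ ($y{\left(c \right)} = \frac{5}{c + 0} = \frac{5}{c}$)
$W{\left(U \right)} = 12 + U$ ($W{\left(U \right)} = U + 12 = 12 + U$)
$f{\left(w,N \right)} = 12 + 2 w$ ($f{\left(w,N \right)} = 12 + \left(w + w\right) = 12 + 2 w$)
$\frac{f{\left(F{\left(6 \right)},y{\left(-18 \right)} \right)}}{280304} = \frac{12 + 2 \cdot 6 \left(21 + 6\right)}{280304} = \left(12 + 2 \cdot 6 \cdot 27\right) \frac{1}{280304} = \left(12 + 2 \cdot 162\right) \frac{1}{280304} = \left(12 + 324\right) \frac{1}{280304} = 336 \cdot \frac{1}{280304} = \frac{21}{17519}$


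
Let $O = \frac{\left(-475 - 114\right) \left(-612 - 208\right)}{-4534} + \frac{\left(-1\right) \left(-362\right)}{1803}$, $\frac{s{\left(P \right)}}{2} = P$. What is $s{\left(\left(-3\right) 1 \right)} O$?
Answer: $\frac{869171632}{1362467} \approx 637.94$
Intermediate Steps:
$s{\left(P \right)} = 2 P$
$O = - \frac{434585816}{4087401}$ ($O = \left(-589\right) \left(-820\right) \left(- \frac{1}{4534}\right) + 362 \cdot \frac{1}{1803} = 482980 \left(- \frac{1}{4534}\right) + \frac{362}{1803} = - \frac{241490}{2267} + \frac{362}{1803} = - \frac{434585816}{4087401} \approx -106.32$)
$s{\left(\left(-3\right) 1 \right)} O = 2 \left(\left(-3\right) 1\right) \left(- \frac{434585816}{4087401}\right) = 2 \left(-3\right) \left(- \frac{434585816}{4087401}\right) = \left(-6\right) \left(- \frac{434585816}{4087401}\right) = \frac{869171632}{1362467}$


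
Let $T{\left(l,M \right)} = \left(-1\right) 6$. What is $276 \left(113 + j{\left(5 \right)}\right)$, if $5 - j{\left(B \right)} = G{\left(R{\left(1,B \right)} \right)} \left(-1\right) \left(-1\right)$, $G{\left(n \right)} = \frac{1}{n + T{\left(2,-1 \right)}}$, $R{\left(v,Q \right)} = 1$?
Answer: $\frac{163116}{5} \approx 32623.0$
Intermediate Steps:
$T{\left(l,M \right)} = -6$
$G{\left(n \right)} = \frac{1}{-6 + n}$ ($G{\left(n \right)} = \frac{1}{n - 6} = \frac{1}{-6 + n}$)
$j{\left(B \right)} = \frac{26}{5}$ ($j{\left(B \right)} = 5 - \frac{1}{-6 + 1} \left(-1\right) \left(-1\right) = 5 - \frac{1}{-5} \left(-1\right) \left(-1\right) = 5 - \left(- \frac{1}{5}\right) \left(-1\right) \left(-1\right) = 5 - \frac{1}{5} \left(-1\right) = 5 - - \frac{1}{5} = 5 + \frac{1}{5} = \frac{26}{5}$)
$276 \left(113 + j{\left(5 \right)}\right) = 276 \left(113 + \frac{26}{5}\right) = 276 \cdot \frac{591}{5} = \frac{163116}{5}$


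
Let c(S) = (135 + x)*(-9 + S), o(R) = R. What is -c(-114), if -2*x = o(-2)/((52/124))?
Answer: 219678/13 ≈ 16898.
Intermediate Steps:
x = 31/13 (x = -(-1)/(52/124) = -(-1)/(52*(1/124)) = -(-1)/13/31 = -(-1)*31/13 = -½*(-62/13) = 31/13 ≈ 2.3846)
c(S) = -16074/13 + 1786*S/13 (c(S) = (135 + 31/13)*(-9 + S) = 1786*(-9 + S)/13 = -16074/13 + 1786*S/13)
-c(-114) = -(-16074/13 + (1786/13)*(-114)) = -(-16074/13 - 203604/13) = -1*(-219678/13) = 219678/13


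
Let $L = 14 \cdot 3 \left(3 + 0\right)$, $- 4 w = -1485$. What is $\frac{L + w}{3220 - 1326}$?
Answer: $\frac{1989}{7576} \approx 0.26254$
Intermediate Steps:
$w = \frac{1485}{4}$ ($w = \left(- \frac{1}{4}\right) \left(-1485\right) = \frac{1485}{4} \approx 371.25$)
$L = 126$ ($L = 14 \cdot 3 \cdot 3 = 14 \cdot 9 = 126$)
$\frac{L + w}{3220 - 1326} = \frac{126 + \frac{1485}{4}}{3220 - 1326} = \frac{1989}{4 \cdot 1894} = \frac{1989}{4} \cdot \frac{1}{1894} = \frac{1989}{7576}$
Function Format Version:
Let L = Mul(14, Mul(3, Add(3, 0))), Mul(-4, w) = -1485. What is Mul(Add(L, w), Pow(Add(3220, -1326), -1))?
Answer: Rational(1989, 7576) ≈ 0.26254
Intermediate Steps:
w = Rational(1485, 4) (w = Mul(Rational(-1, 4), -1485) = Rational(1485, 4) ≈ 371.25)
L = 126 (L = Mul(14, Mul(3, 3)) = Mul(14, 9) = 126)
Mul(Add(L, w), Pow(Add(3220, -1326), -1)) = Mul(Add(126, Rational(1485, 4)), Pow(Add(3220, -1326), -1)) = Mul(Rational(1989, 4), Pow(1894, -1)) = Mul(Rational(1989, 4), Rational(1, 1894)) = Rational(1989, 7576)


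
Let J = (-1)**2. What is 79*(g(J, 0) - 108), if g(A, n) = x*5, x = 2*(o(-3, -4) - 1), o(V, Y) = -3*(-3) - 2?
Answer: -3792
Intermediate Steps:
J = 1
o(V, Y) = 7 (o(V, Y) = 9 - 2 = 7)
x = 12 (x = 2*(7 - 1) = 2*6 = 12)
g(A, n) = 60 (g(A, n) = 12*5 = 60)
79*(g(J, 0) - 108) = 79*(60 - 108) = 79*(-48) = -3792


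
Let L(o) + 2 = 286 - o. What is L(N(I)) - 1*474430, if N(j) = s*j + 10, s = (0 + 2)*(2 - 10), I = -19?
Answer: -474460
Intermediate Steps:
s = -16 (s = 2*(-8) = -16)
N(j) = 10 - 16*j (N(j) = -16*j + 10 = 10 - 16*j)
L(o) = 284 - o (L(o) = -2 + (286 - o) = 284 - o)
L(N(I)) - 1*474430 = (284 - (10 - 16*(-19))) - 1*474430 = (284 - (10 + 304)) - 474430 = (284 - 1*314) - 474430 = (284 - 314) - 474430 = -30 - 474430 = -474460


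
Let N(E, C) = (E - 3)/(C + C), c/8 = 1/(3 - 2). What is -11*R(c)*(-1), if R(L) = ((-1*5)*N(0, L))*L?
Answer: 165/2 ≈ 82.500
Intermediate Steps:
c = 8 (c = 8/(3 - 2) = 8/1 = 8*1 = 8)
N(E, C) = (-3 + E)/(2*C) (N(E, C) = (-3 + E)/((2*C)) = (-3 + E)*(1/(2*C)) = (-3 + E)/(2*C))
R(L) = 15/2 (R(L) = ((-1*5)*((-3 + 0)/(2*L)))*L = (-5*(-3)/(2*L))*L = (-(-15)/(2*L))*L = (15/(2*L))*L = 15/2)
-11*R(c)*(-1) = -11*15/2*(-1) = -165/2*(-1) = 165/2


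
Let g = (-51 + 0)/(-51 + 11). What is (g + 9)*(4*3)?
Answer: 1233/10 ≈ 123.30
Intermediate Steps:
g = 51/40 (g = -51/(-40) = -51*(-1/40) = 51/40 ≈ 1.2750)
(g + 9)*(4*3) = (51/40 + 9)*(4*3) = (411/40)*12 = 1233/10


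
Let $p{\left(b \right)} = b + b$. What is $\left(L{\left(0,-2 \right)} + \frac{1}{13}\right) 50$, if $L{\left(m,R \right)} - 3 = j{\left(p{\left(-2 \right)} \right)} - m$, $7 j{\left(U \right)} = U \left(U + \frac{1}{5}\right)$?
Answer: $\frac{23880}{91} \approx 262.42$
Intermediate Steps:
$p{\left(b \right)} = 2 b$
$j{\left(U \right)} = \frac{U \left(\frac{1}{5} + U\right)}{7}$ ($j{\left(U \right)} = \frac{U \left(U + \frac{1}{5}\right)}{7} = \frac{U \left(\frac{1}{5} + U\right)}{7}$)
$L{\left(m,R \right)} = \frac{181}{35} - m$ ($L{\left(m,R \right)} = 3 - \left(m - \frac{2 \left(-2\right) \left(1 + 5 \cdot 2 \left(-2\right)\right)}{35}\right) = 3 - \left(m + \frac{4 \left(1 + 5 \left(-4\right)\right)}{35}\right) = 3 - \left(m + \frac{4 \left(1 - 20\right)}{35}\right) = 3 - \left(- \frac{76}{35} + m\right) = \frac{181}{35} - m$)
$\left(L{\left(0,-2 \right)} + \frac{1}{13}\right) 50 = \left(\left(\frac{181}{35} - 0\right) + \frac{1}{13}\right) 50 = \left(\left(\frac{181}{35} + 0\right) + \frac{1}{13}\right) 50 = \left(\frac{181}{35} + \frac{1}{13}\right) 50 = \frac{2388}{455} \cdot 50 = \frac{23880}{91}$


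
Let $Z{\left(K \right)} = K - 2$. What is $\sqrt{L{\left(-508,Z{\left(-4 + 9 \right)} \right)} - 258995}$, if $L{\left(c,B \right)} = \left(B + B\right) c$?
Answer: $i \sqrt{262043} \approx 511.9 i$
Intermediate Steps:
$Z{\left(K \right)} = -2 + K$ ($Z{\left(K \right)} = K - 2 = -2 + K$)
$L{\left(c,B \right)} = 2 B c$
$\sqrt{L{\left(-508,Z{\left(-4 + 9 \right)} \right)} - 258995} = \sqrt{2 \left(-2 + \left(-4 + 9\right)\right) \left(-508\right) - 258995} = \sqrt{2 \left(-2 + 5\right) \left(-508\right) - 258995} = \sqrt{2 \cdot 3 \left(-508\right) - 258995} = \sqrt{-3048 - 258995} = \sqrt{-262043} = i \sqrt{262043}$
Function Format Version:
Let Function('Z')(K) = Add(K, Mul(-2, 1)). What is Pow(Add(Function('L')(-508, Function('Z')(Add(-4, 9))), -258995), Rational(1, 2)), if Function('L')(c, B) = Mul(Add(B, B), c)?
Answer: Mul(I, Pow(262043, Rational(1, 2))) ≈ Mul(511.90, I)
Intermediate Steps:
Function('Z')(K) = Add(-2, K) (Function('Z')(K) = Add(K, -2) = Add(-2, K))
Function('L')(c, B) = Mul(2, B, c) (Function('L')(c, B) = Mul(Mul(2, B), c) = Mul(2, B, c))
Pow(Add(Function('L')(-508, Function('Z')(Add(-4, 9))), -258995), Rational(1, 2)) = Pow(Add(Mul(2, Add(-2, Add(-4, 9)), -508), -258995), Rational(1, 2)) = Pow(Add(Mul(2, Add(-2, 5), -508), -258995), Rational(1, 2)) = Pow(Add(Mul(2, 3, -508), -258995), Rational(1, 2)) = Pow(Add(-3048, -258995), Rational(1, 2)) = Pow(-262043, Rational(1, 2)) = Mul(I, Pow(262043, Rational(1, 2)))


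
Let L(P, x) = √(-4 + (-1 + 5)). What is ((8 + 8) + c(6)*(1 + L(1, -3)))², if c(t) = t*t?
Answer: 2704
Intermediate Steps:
L(P, x) = 0 (L(P, x) = √(-4 + 4) = √0 = 0)
c(t) = t²
((8 + 8) + c(6)*(1 + L(1, -3)))² = ((8 + 8) + 6²*(1 + 0))² = (16 + 36*1)² = (16 + 36)² = 52² = 2704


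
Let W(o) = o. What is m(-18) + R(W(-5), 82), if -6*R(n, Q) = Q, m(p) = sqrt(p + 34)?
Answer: -29/3 ≈ -9.6667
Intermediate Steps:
m(p) = sqrt(34 + p)
R(n, Q) = -Q/6
m(-18) + R(W(-5), 82) = sqrt(34 - 18) - 1/6*82 = sqrt(16) - 41/3 = 4 - 41/3 = -29/3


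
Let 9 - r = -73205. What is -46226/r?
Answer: -23113/36607 ≈ -0.63138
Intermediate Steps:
r = 73214 (r = 9 - 1*(-73205) = 9 + 73205 = 73214)
-46226/r = -46226/73214 = -46226*1/73214 = -23113/36607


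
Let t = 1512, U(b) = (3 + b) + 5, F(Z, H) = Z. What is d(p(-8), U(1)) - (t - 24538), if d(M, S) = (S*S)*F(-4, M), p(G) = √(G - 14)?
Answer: 22702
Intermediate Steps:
p(G) = √(-14 + G)
U(b) = 8 + b
d(M, S) = -4*S² (d(M, S) = (S*S)*(-4) = S²*(-4) = -4*S²)
d(p(-8), U(1)) - (t - 24538) = -4*(8 + 1)² - (1512 - 24538) = -4*9² - 1*(-23026) = -4*81 + 23026 = -324 + 23026 = 22702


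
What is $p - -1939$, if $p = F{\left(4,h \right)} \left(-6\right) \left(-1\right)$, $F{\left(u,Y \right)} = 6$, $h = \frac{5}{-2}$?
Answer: $1975$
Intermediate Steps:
$h = - \frac{5}{2}$ ($h = 5 \left(- \frac{1}{2}\right) = - \frac{5}{2} \approx -2.5$)
$p = 36$ ($p = 6 \left(-6\right) \left(-1\right) = \left(-36\right) \left(-1\right) = 36$)
$p - -1939 = 36 - -1939 = 36 + 1939 = 1975$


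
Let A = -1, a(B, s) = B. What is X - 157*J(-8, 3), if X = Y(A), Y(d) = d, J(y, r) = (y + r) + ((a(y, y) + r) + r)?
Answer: 1098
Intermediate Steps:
J(y, r) = 2*y + 3*r (J(y, r) = (y + r) + ((y + r) + r) = (r + y) + ((r + y) + r) = (r + y) + (y + 2*r) = 2*y + 3*r)
X = -1
X - 157*J(-8, 3) = -1 - 157*(2*(-8) + 3*3) = -1 - 157*(-16 + 9) = -1 - 157*(-7) = -1 + 1099 = 1098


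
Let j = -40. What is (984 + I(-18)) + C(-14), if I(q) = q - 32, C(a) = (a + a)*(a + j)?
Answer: 2446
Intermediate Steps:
C(a) = 2*a*(-40 + a) (C(a) = (a + a)*(a - 40) = (2*a)*(-40 + a) = 2*a*(-40 + a))
I(q) = -32 + q
(984 + I(-18)) + C(-14) = (984 + (-32 - 18)) + 2*(-14)*(-40 - 14) = (984 - 50) + 2*(-14)*(-54) = 934 + 1512 = 2446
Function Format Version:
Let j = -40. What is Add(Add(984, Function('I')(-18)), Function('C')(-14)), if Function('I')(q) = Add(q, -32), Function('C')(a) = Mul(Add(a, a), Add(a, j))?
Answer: 2446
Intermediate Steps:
Function('C')(a) = Mul(2, a, Add(-40, a)) (Function('C')(a) = Mul(Add(a, a), Add(a, -40)) = Mul(Mul(2, a), Add(-40, a)) = Mul(2, a, Add(-40, a)))
Function('I')(q) = Add(-32, q)
Add(Add(984, Function('I')(-18)), Function('C')(-14)) = Add(Add(984, Add(-32, -18)), Mul(2, -14, Add(-40, -14))) = Add(Add(984, -50), Mul(2, -14, -54)) = Add(934, 1512) = 2446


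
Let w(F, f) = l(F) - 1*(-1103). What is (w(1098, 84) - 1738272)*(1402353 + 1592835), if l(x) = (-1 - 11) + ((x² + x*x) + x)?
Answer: 2022126298500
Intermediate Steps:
l(x) = -12 + x + 2*x² (l(x) = -12 + ((x² + x²) + x) = -12 + (2*x² + x) = -12 + (x + 2*x²) = -12 + x + 2*x²)
w(F, f) = 1091 + F + 2*F² (w(F, f) = (-12 + F + 2*F²) - 1*(-1103) = (-12 + F + 2*F²) + 1103 = 1091 + F + 2*F²)
(w(1098, 84) - 1738272)*(1402353 + 1592835) = ((1091 + 1098 + 2*1098²) - 1738272)*(1402353 + 1592835) = ((1091 + 1098 + 2*1205604) - 1738272)*2995188 = ((1091 + 1098 + 2411208) - 1738272)*2995188 = (2413397 - 1738272)*2995188 = 675125*2995188 = 2022126298500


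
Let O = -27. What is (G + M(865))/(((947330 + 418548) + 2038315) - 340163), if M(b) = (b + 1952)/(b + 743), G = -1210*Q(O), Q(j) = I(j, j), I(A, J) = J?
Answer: 17512059/1642320080 ≈ 0.010663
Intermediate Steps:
Q(j) = j
G = 32670 (G = -1210*(-27) = 32670)
M(b) = (1952 + b)/(743 + b)
(G + M(865))/(((947330 + 418548) + 2038315) - 340163) = (32670 + (1952 + 865)/(743 + 865))/(((947330 + 418548) + 2038315) - 340163) = (32670 + 2817/1608)/((1365878 + 2038315) - 340163) = (32670 + (1/1608)*2817)/(3404193 - 340163) = (32670 + 939/536)/3064030 = (17512059/536)*(1/3064030) = 17512059/1642320080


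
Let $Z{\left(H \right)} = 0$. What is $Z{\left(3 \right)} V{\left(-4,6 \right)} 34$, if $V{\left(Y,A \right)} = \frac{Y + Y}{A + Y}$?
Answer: $0$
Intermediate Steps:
$V{\left(Y,A \right)} = \frac{2 Y}{A + Y}$
$Z{\left(3 \right)} V{\left(-4,6 \right)} 34 = 0 \cdot 2 \left(-4\right) \frac{1}{6 - 4} \cdot 34 = 0 \cdot 2 \left(-4\right) \frac{1}{2} \cdot 34 = 0 \left(-4\right) 34 = 0 \cdot 34 = 0$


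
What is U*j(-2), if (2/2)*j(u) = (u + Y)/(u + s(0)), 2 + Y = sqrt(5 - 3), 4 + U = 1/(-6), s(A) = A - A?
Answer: -25/3 + 25*sqrt(2)/12 ≈ -5.3871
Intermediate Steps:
s(A) = 0
U = -25/6 (U = -4 + 1/(-6) = -4 - 1/6 = -25/6 ≈ -4.1667)
Y = -2 + sqrt(2) (Y = -2 + sqrt(5 - 3) = -2 + sqrt(2) ≈ -0.58579)
j(u) = (-2 + u + sqrt(2))/u (j(u) = (u + (-2 + sqrt(2)))/(u + 0) = (-2 + u + sqrt(2))/u)
U*j(-2) = -25*(-2 - 2 + sqrt(2))/(6*(-2)) = -(-25)*(-4 + sqrt(2))/12 = -25*(2 - sqrt(2)/2)/6 = -25/3 + 25*sqrt(2)/12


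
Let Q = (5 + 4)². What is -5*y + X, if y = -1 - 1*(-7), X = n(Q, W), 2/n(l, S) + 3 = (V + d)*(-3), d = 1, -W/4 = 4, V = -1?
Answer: -92/3 ≈ -30.667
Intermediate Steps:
W = -16 (W = -4*4 = -16)
Q = 81 (Q = 9² = 81)
n(l, S) = -⅔ (n(l, S) = 2/(-3 + (-1 + 1)*(-3)) = 2/(-3 + 0*(-3)) = 2/(-3 + 0) = 2/(-3) = 2*(-⅓) = -⅔)
X = -⅔ ≈ -0.66667
y = 6 (y = -1 + 7 = 6)
-5*y + X = -5*6 - ⅔ = -30 - ⅔ = -92/3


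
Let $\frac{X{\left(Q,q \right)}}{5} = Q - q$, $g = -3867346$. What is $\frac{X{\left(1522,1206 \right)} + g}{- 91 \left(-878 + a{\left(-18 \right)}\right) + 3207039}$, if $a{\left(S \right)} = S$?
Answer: $- \frac{3865766}{3288575} \approx -1.1755$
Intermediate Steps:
$X{\left(Q,q \right)} = - 5 q + 5 Q$ ($X{\left(Q,q \right)} = 5 \left(Q - q\right) = - 5 q + 5 Q$)
$\frac{X{\left(1522,1206 \right)} + g}{- 91 \left(-878 + a{\left(-18 \right)}\right) + 3207039} = \frac{\left(\left(-5\right) 1206 + 5 \cdot 1522\right) - 3867346}{- 91 \left(-878 - 18\right) + 3207039} = \frac{\left(-6030 + 7610\right) - 3867346}{\left(-91\right) \left(-896\right) + 3207039} = \frac{1580 - 3867346}{81536 + 3207039} = - \frac{3865766}{3288575}$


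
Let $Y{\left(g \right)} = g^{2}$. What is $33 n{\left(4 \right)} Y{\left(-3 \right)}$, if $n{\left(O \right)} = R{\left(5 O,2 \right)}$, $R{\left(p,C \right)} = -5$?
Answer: $-1485$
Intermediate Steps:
$n{\left(O \right)} = -5$
$33 n{\left(4 \right)} Y{\left(-3 \right)} = 33 \left(-5\right) \left(-3\right)^{2} = \left(-165\right) 9 = -1485$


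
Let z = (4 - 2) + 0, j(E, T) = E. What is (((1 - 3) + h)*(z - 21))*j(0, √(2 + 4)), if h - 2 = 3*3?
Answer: 0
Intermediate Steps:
h = 11 (h = 2 + 3*3 = 2 + 9 = 11)
z = 2 (z = 2 + 0 = 2)
(((1 - 3) + h)*(z - 21))*j(0, √(2 + 4)) = (((1 - 3) + 11)*(2 - 21))*0 = ((-2 + 11)*(-19))*0 = (9*(-19))*0 = -171*0 = 0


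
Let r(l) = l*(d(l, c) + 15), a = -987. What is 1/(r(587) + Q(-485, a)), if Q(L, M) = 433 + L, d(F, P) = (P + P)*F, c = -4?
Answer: -1/2747799 ≈ -3.6393e-7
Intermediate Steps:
d(F, P) = 2*F*P (d(F, P) = (2*P)*F = 2*F*P)
r(l) = l*(15 - 8*l) (r(l) = l*(2*l*(-4) + 15) = l*(-8*l + 15) = l*(15 - 8*l))
1/(r(587) + Q(-485, a)) = 1/(587*(15 - 8*587) + (433 - 485)) = 1/(587*(15 - 4696) - 52) = 1/(587*(-4681) - 52) = 1/(-2747747 - 52) = 1/(-2747799) = -1/2747799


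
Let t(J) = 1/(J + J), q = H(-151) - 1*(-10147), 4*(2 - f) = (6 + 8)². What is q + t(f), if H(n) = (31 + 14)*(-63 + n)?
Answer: 48597/94 ≈ 516.99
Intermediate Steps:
H(n) = -2835 + 45*n (H(n) = 45*(-63 + n) = -2835 + 45*n)
f = -47 (f = 2 - (6 + 8)²/4 = 2 - ¼*14² = 2 - ¼*196 = 2 - 49 = -47)
q = 517 (q = (-2835 + 45*(-151)) - 1*(-10147) = (-2835 - 6795) + 10147 = -9630 + 10147 = 517)
t(J) = 1/(2*J)
q + t(f) = 517 + (½)/(-47) = 517 + (½)*(-1/47) = 517 - 1/94 = 48597/94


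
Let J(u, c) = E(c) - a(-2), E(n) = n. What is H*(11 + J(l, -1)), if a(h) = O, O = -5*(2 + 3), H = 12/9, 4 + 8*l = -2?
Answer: 140/3 ≈ 46.667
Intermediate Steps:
l = -3/4 (l = -1/2 + (1/8)*(-2) = -1/2 - 1/4 = -3/4 ≈ -0.75000)
H = 4/3 (H = 12*(1/9) = 4/3 ≈ 1.3333)
O = -25 (O = -5*5 = -25)
a(h) = -25
J(u, c) = 25 + c (J(u, c) = c - 1*(-25) = c + 25 = 25 + c)
H*(11 + J(l, -1)) = 4*(11 + (25 - 1))/3 = 4*(11 + 24)/3 = (4/3)*35 = 140/3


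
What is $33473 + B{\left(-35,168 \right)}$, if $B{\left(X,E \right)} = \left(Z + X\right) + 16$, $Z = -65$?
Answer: $33389$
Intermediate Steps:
$B{\left(X,E \right)} = -49 + X$ ($B{\left(X,E \right)} = \left(-65 + X\right) + 16 = -49 + X$)
$33473 + B{\left(-35,168 \right)} = 33473 - 84 = 33389$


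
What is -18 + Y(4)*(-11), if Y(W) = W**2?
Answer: -194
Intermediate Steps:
-18 + Y(4)*(-11) = -18 + 4**2*(-11) = -18 + 16*(-11) = -18 - 176 = -194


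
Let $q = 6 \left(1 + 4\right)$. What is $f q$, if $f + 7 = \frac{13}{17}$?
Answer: $- \frac{3180}{17} \approx -187.06$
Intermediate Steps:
$q = 30$ ($q = 6 \cdot 5 = 30$)
$f = - \frac{106}{17}$ ($f = -7 + \frac{13}{17} = - \frac{106}{17} \approx -6.2353$)
$f q = \left(- \frac{106}{17}\right) 30 = - \frac{3180}{17}$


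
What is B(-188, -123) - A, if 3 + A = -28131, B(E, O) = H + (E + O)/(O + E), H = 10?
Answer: 28145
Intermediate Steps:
B(E, O) = 11 (B(E, O) = 10 + (E + O)/(O + E) = 10 + (E + O)/(E + O) = 10 + 1 = 11)
A = -28134 (A = -3 - 28131 = -28134)
B(-188, -123) - A = 11 - 1*(-28134) = 11 + 28134 = 28145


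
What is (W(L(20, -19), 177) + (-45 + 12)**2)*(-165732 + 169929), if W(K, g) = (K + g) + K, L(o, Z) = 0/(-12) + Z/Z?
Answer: 5321796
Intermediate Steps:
L(o, Z) = 1 (L(o, Z) = 0*(-1/12) + 1 = 0 + 1 = 1)
W(K, g) = g + 2*K
(W(L(20, -19), 177) + (-45 + 12)**2)*(-165732 + 169929) = ((177 + 2*1) + (-45 + 12)**2)*(-165732 + 169929) = ((177 + 2) + (-33)**2)*4197 = (179 + 1089)*4197 = 1268*4197 = 5321796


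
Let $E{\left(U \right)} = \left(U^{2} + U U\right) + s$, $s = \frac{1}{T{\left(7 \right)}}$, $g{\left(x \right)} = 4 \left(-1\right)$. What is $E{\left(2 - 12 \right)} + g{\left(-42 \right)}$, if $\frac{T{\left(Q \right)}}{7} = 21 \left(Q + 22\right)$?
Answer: $\frac{835549}{4263} \approx 196.0$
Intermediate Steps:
$g{\left(x \right)} = -4$
$T{\left(Q \right)} = 3234 + 147 Q$ ($T{\left(Q \right)} = 7 \cdot 21 \left(Q + 22\right) = 7 \cdot 21 \left(22 + Q\right) = 7 \left(462 + 21 Q\right) = 3234 + 147 Q$)
$s = \frac{1}{4263}$ ($s = \frac{1}{3234 + 147 \cdot 7} = \frac{1}{3234 + 1029} = \frac{1}{4263} \approx 0.00023458$)
$E{\left(U \right)} = \frac{1}{4263} + 2 U^{2}$ ($E{\left(U \right)} = \left(U^{2} + U U\right) + \frac{1}{4263} = \left(U^{2} + U^{2}\right) + \frac{1}{4263} = 2 U^{2} + \frac{1}{4263} = \frac{1}{4263} + 2 U^{2}$)
$E{\left(2 - 12 \right)} + g{\left(-42 \right)} = \left(\frac{1}{4263} + 2 \left(2 - 12\right)^{2}\right) - 4 = \left(\frac{1}{4263} + 2 \left(-10\right)^{2}\right) - 4 = \left(\frac{1}{4263} + 2 \cdot 100\right) - 4 = \left(\frac{1}{4263} + 200\right) - 4 = \frac{852601}{4263} - 4 = \frac{835549}{4263}$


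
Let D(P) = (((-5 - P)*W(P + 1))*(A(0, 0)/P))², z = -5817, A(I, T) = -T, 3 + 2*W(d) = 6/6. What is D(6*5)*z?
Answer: 0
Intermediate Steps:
W(d) = -1 (W(d) = -3/2 + (6/6)/2 = -3/2 + (6*(⅙))/2 = -3/2 + (½)*1 = -3/2 + ½ = -1)
D(P) = 0 (D(P) = (((-5 - P)*(-1))*((-1*0)/P))² = ((5 + P)*(0/P))² = ((5 + P)*0)² = 0² = 0)
D(6*5)*z = 0*(-5817) = 0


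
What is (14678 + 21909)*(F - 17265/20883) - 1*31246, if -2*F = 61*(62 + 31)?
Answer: -1445667716193/13922 ≈ -1.0384e+8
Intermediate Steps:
F = -5673/2 (F = -61*(62 + 31)/2 = -61*93/2 = -½*5673 = -5673/2 ≈ -2836.5)
(14678 + 21909)*(F - 17265/20883) - 1*31246 = (14678 + 21909)*(-5673/2 - 17265/20883) - 1*31246 = 36587*(-5673/2 - 17265*1/20883) - 31246 = 36587*(-5673/2 - 5755/6961) - 31246 = 36587*(-39501263/13922) - 31246 = -1445232709381/13922 - 31246 = -1445667716193/13922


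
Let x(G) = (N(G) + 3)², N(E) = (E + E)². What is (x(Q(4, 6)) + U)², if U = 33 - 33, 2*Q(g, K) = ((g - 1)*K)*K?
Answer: 18528351942594321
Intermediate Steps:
N(E) = 4*E² (N(E) = (2*E)² = 4*E²)
Q(g, K) = K²*(-1 + g)/2 (Q(g, K) = (((g - 1)*K)*K)/2 = (((-1 + g)*K)*K)/2 = ((K*(-1 + g))*K)/2 = (K²*(-1 + g))/2 = K²*(-1 + g)/2)
x(G) = (3 + 4*G²)² (x(G) = (4*G² + 3)² = (3 + 4*G²)²)
U = 0
(x(Q(4, 6)) + U)² = ((3 + 4*((½)*6²*(-1 + 4))²)² + 0)² = ((3 + 4*((½)*36*3)²)² + 0)² = ((3 + 4*54²)² + 0)² = ((3 + 4*2916)² + 0)² = ((3 + 11664)² + 0)² = (11667² + 0)² = (136118889 + 0)² = 136118889² = 18528351942594321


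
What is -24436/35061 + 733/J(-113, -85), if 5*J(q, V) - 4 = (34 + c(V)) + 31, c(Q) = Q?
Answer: -128889541/560976 ≈ -229.76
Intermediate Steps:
J(q, V) = 69/5 + V/5 (J(q, V) = ⅘ + ((34 + V) + 31)/5 = ⅘ + (65 + V)/5 = ⅘ + (13 + V/5) = 69/5 + V/5)
-24436/35061 + 733/J(-113, -85) = -24436/35061 + 733/(69/5 + (⅕)*(-85)) = -24436*1/35061 + 733/(69/5 - 17) = -24436/35061 + 733/(-16/5) = -24436/35061 + 733*(-5/16) = -24436/35061 - 3665/16 = -128889541/560976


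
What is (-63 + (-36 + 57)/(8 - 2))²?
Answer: 14161/4 ≈ 3540.3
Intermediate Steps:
(-63 + (-36 + 57)/(8 - 2))² = (-63 + 21/6)² = (-63 + 21*(⅙))² = (-63 + 7/2)² = (-119/2)² = 14161/4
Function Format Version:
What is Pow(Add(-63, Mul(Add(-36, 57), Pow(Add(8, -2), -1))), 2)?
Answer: Rational(14161, 4) ≈ 3540.3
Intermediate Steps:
Pow(Add(-63, Mul(Add(-36, 57), Pow(Add(8, -2), -1))), 2) = Pow(Add(-63, Mul(21, Pow(6, -1))), 2) = Pow(Add(-63, Mul(21, Rational(1, 6))), 2) = Pow(Add(-63, Rational(7, 2)), 2) = Pow(Rational(-119, 2), 2) = Rational(14161, 4)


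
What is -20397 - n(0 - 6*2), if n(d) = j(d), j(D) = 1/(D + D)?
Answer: -489527/24 ≈ -20397.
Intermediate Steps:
j(D) = 1/(2*D)
n(d) = 1/(2*d)
-20397 - n(0 - 6*2) = -20397 - 1/(2*(0 - 6*2)) = -20397 - 1/(2*(0 - 12)) = -20397 - 1/(2*(-12)) = -20397 - (-1)/(2*12) = -20397 - 1*(-1/24) = -20397 + 1/24 = -489527/24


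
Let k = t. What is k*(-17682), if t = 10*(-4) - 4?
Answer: 778008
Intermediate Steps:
t = -44 (t = -40 - 4 = -44)
k = -44
k*(-17682) = -44*(-17682) = 778008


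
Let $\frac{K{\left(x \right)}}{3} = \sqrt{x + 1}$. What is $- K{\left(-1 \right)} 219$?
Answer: $0$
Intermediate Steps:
$K{\left(x \right)} = 3 \sqrt{1 + x}$ ($K{\left(x \right)} = 3 \sqrt{x + 1} = 3 \sqrt{1 + x}$)
$- K{\left(-1 \right)} 219 = - 3 \sqrt{1 - 1} \cdot 219 = - 3 \sqrt{0} \cdot 219 = - 3 \cdot 0 \cdot 219 = - 0 \cdot 219 = \left(-1\right) 0 = 0$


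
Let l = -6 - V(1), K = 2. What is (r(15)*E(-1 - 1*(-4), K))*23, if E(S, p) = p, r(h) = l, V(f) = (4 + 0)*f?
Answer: -460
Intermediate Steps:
V(f) = 4*f
l = -10 (l = -6 - 4 = -10)
r(h) = -10
(r(15)*E(-1 - 1*(-4), K))*23 = -10*2*23 = -20*23 = -460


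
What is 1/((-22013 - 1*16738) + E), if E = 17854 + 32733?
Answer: 1/11836 ≈ 8.4488e-5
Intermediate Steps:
E = 50587
1/((-22013 - 1*16738) + E) = 1/((-22013 - 1*16738) + 50587) = 1/((-22013 - 16738) + 50587) = 1/(-38751 + 50587) = 1/11836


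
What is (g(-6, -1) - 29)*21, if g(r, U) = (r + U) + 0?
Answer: -756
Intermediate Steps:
g(r, U) = U + r (g(r, U) = (U + r) + 0 = U + r)
(g(-6, -1) - 29)*21 = ((-1 - 6) - 29)*21 = (-7 - 29)*21 = -36*21 = -756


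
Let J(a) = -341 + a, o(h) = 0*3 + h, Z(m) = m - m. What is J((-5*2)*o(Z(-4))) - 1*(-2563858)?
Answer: 2563517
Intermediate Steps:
Z(m) = 0
o(h) = h (o(h) = 0 + h = h)
J((-5*2)*o(Z(-4))) - 1*(-2563858) = (-341 - 5*2*0) - 1*(-2563858) = (-341 - 10*0) + 2563858 = (-341 + 0) + 2563858 = -341 + 2563858 = 2563517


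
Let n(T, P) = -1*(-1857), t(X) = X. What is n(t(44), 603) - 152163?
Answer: -150306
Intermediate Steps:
n(T, P) = 1857
n(t(44), 603) - 152163 = 1857 - 152163 = -150306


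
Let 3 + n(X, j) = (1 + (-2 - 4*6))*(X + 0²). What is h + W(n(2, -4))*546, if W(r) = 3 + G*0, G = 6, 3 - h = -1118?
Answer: 2759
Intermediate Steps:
h = 1121 (h = 3 - 1*(-1118) = 3 + 1118 = 1121)
n(X, j) = -3 - 25*X (n(X, j) = -3 + (1 + (-2 - 4*6))*(X + 0²) = -3 + (1 + (-2 - 24))*(X + 0) = -3 + (1 - 26)*X = -3 - 25*X)
W(r) = 3 (W(r) = 3 + 6*0 = 3 + 0 = 3)
h + W(n(2, -4))*546 = 1121 + 3*546 = 1121 + 1638 = 2759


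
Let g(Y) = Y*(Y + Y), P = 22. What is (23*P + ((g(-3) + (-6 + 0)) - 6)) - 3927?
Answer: -3415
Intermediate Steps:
g(Y) = 2*Y² (g(Y) = Y*(2*Y) = 2*Y²)
(23*P + ((g(-3) + (-6 + 0)) - 6)) - 3927 = (23*22 + ((2*(-3)² + (-6 + 0)) - 6)) - 3927 = (506 + ((2*9 - 6) - 6)) - 3927 = (506 + ((18 - 6) - 6)) - 3927 = (506 + (12 - 6)) - 3927 = (506 + 6) - 3927 = 512 - 3927 = -3415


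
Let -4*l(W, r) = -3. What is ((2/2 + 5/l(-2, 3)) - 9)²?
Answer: 16/9 ≈ 1.7778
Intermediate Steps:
l(W, r) = ¾ (l(W, r) = -¼*(-3) = ¾)
((2/2 + 5/l(-2, 3)) - 9)² = ((2/2 + 5/(¾)) - 9)² = ((2*(½) + 5*(4/3)) - 9)² = ((1 + 20/3) - 9)² = (23/3 - 9)² = (-4/3)² = 16/9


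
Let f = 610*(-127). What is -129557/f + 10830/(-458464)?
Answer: 14639555087/8879301520 ≈ 1.6487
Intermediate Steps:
f = -77470
-129557/f + 10830/(-458464) = -129557/(-77470) + 10830/(-458464) = -129557*(-1/77470) + 10830*(-1/458464) = 129557/77470 - 5415/229232 = 14639555087/8879301520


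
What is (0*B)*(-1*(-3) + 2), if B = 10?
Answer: 0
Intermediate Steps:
(0*B)*(-1*(-3) + 2) = (0*10)*(-1*(-3) + 2) = 0*(3 + 2) = 0*5 = 0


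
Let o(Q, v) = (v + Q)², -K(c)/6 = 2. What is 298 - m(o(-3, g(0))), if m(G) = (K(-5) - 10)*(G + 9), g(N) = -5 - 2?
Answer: 2696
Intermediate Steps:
K(c) = -12 (K(c) = -6*2 = -12)
g(N) = -7
o(Q, v) = (Q + v)²
m(G) = -198 - 22*G (m(G) = (-12 - 10)*(G + 9) = -22*(9 + G) = -198 - 22*G)
298 - m(o(-3, g(0))) = 298 - (-198 - 22*(-3 - 7)²) = 298 - (-198 - 22*(-10)²) = 298 - (-198 - 22*100) = 298 - (-198 - 2200) = 298 - 1*(-2398) = 298 + 2398 = 2696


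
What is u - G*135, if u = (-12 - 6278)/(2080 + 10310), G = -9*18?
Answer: 27096301/1239 ≈ 21870.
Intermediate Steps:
G = -162
u = -629/1239 (u = -6290/12390 = -6290*1/12390 = -629/1239 ≈ -0.50767)
u - G*135 = -629/1239 - (-162)*135 = -629/1239 - 1*(-21870) = -629/1239 + 21870 = 27096301/1239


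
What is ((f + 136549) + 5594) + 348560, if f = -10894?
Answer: 479809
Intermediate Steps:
((f + 136549) + 5594) + 348560 = ((-10894 + 136549) + 5594) + 348560 = (125655 + 5594) + 348560 = 131249 + 348560 = 479809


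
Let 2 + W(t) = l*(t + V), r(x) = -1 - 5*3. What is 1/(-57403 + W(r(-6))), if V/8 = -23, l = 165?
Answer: -1/90405 ≈ -1.1061e-5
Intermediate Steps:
V = -184 (V = 8*(-23) = -184)
r(x) = -16 (r(x) = -1 - 15 = -16)
W(t) = -30362 + 165*t (W(t) = -2 + 165*(t - 184) = -2 + 165*(-184 + t) = -2 + (-30360 + 165*t) = -30362 + 165*t)
1/(-57403 + W(r(-6))) = 1/(-57403 + (-30362 + 165*(-16))) = 1/(-57403 + (-30362 - 2640)) = 1/(-57403 - 33002) = 1/(-90405) = -1/90405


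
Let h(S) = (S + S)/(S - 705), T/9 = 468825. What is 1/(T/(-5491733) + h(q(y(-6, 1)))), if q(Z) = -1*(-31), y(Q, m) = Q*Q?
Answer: -1850714021/1592189948 ≈ -1.1624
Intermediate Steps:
T = 4219425 (T = 9*468825 = 4219425)
y(Q, m) = Q²
q(Z) = 31
h(S) = 2*S/(-705 + S) (h(S) = (2*S)/(-705 + S) = 2*S/(-705 + S))
1/(T/(-5491733) + h(q(y(-6, 1)))) = 1/(4219425/(-5491733) + 2*31/(-705 + 31)) = 1/(4219425*(-1/5491733) + 2*31/(-674)) = 1/(-4219425/5491733 + 2*31*(-1/674)) = 1/(-4219425/5491733 - 31/337) = 1/(-1592189948/1850714021) = -1850714021/1592189948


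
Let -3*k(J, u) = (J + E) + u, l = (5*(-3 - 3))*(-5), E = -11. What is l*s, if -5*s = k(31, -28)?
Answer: -80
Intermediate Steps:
l = 150 (l = (5*(-6))*(-5) = -30*(-5) = 150)
k(J, u) = 11/3 - J/3 - u/3 (k(J, u) = -((J - 11) + u)/3 = -((-11 + J) + u)/3 = -(-11 + J + u)/3 = 11/3 - J/3 - u/3)
s = -8/15 (s = -(11/3 - ⅓*31 - ⅓*(-28))/5 = -(11/3 - 31/3 + 28/3)/5 = -⅕*8/3 = -8/15 ≈ -0.53333)
l*s = 150*(-8/15) = -80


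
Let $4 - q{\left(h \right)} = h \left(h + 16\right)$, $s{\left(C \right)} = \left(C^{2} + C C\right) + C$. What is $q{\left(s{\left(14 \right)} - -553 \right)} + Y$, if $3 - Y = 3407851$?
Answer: $-4342869$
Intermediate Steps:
$s{\left(C \right)} = C + 2 C^{2}$ ($s{\left(C \right)} = \left(C^{2} + C^{2}\right) + C = 2 C^{2} + C = C + 2 C^{2}$)
$Y = -3407848$ ($Y = 3 - 3407851 = -3407848$)
$q{\left(h \right)} = 4 - h \left(16 + h\right)$ ($q{\left(h \right)} = 4 - h \left(h + 16\right) = 4 - h \left(16 + h\right)$)
$q{\left(s{\left(14 \right)} - -553 \right)} + Y = \left(4 - \left(14 \left(1 + 2 \cdot 14\right) - -553\right)^{2} - 16 \left(14 \left(1 + 2 \cdot 14\right) - -553\right)\right) - 3407848 = \left(4 - \left(14 \left(1 + 28\right) + 553\right)^{2} - 16 \left(14 \left(1 + 28\right) + 553\right)\right) - 3407848 = \left(4 - \left(14 \cdot 29 + 553\right)^{2} - 16 \left(14 \cdot 29 + 553\right)\right) - 3407848 = \left(4 - \left(406 + 553\right)^{2} - 16 \left(406 + 553\right)\right) - 3407848 = \left(4 - 959^{2} - 15344\right) - 3407848 = \left(4 - 919681 - 15344\right) - 3407848 = -935021 - 3407848 = -4342869$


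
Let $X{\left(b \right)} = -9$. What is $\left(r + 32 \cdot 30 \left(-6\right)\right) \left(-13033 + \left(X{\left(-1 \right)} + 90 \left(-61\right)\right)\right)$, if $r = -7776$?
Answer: $250849152$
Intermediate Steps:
$\left(r + 32 \cdot 30 \left(-6\right)\right) \left(-13033 + \left(X{\left(-1 \right)} + 90 \left(-61\right)\right)\right) = \left(-7776 + 32 \cdot 30 \left(-6\right)\right) \left(-13033 + \left(-9 + 90 \left(-61\right)\right)\right) = \left(-7776 + 960 \left(-6\right)\right) \left(-13033 - 5499\right) = \left(-7776 - 5760\right) \left(-13033 - 5499\right) = \left(-13536\right) \left(-18532\right) = 250849152$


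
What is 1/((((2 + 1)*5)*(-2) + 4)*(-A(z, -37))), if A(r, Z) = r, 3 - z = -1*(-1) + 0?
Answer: 1/52 ≈ 0.019231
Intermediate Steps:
z = 2 (z = 3 - (-1*(-1) + 0) = 3 - (1 + 0) = 3 - 1*1 = 3 - 1 = 2)
1/((((2 + 1)*5)*(-2) + 4)*(-A(z, -37))) = 1/((((2 + 1)*5)*(-2) + 4)*(-1*2)) = 1/(((3*5)*(-2) + 4)*(-2)) = 1/((15*(-2) + 4)*(-2)) = 1/((-30 + 4)*(-2)) = 1/(-26*(-2)) = 1/52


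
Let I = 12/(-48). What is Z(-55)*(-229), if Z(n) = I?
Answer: 229/4 ≈ 57.250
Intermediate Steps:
I = -¼ (I = 12*(-1/48) = -¼ ≈ -0.25000)
Z(n) = -¼
Z(-55)*(-229) = -¼*(-229) = 229/4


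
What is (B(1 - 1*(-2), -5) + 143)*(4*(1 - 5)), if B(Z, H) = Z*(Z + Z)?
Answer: -2576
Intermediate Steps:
B(Z, H) = 2*Z² (B(Z, H) = Z*(2*Z) = 2*Z²)
(B(1 - 1*(-2), -5) + 143)*(4*(1 - 5)) = (2*(1 - 1*(-2))² + 143)*(4*(1 - 5)) = (2*(1 + 2)² + 143)*(4*(-4)) = (2*3² + 143)*(-16) = (2*9 + 143)*(-16) = (18 + 143)*(-16) = 161*(-16) = -2576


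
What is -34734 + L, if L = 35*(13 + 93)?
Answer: -31024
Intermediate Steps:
L = 3710 (L = 35*106 = 3710)
-34734 + L = -34734 + 3710 = -31024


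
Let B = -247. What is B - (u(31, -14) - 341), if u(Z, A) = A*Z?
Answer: 528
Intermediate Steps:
B - (u(31, -14) - 341) = -247 - (-14*31 - 341) = -247 - (-434 - 341) = -247 - 1*(-775) = -247 + 775 = 528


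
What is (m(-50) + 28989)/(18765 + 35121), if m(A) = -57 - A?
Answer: 14491/26943 ≈ 0.53784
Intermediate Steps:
(m(-50) + 28989)/(18765 + 35121) = ((-57 - 1*(-50)) + 28989)/(18765 + 35121) = ((-57 + 50) + 28989)/53886 = (-7 + 28989)*(1/53886) = 28982*(1/53886) = 14491/26943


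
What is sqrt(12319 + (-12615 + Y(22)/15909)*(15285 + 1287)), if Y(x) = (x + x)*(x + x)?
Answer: I*sqrt(5878623570198357)/5303 ≈ 14458.0*I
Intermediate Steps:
Y(x) = 4*x**2 (Y(x) = (2*x)*(2*x) = 4*x**2)
sqrt(12319 + (-12615 + Y(22)/15909)*(15285 + 1287)) = sqrt(12319 + (-12615 + (4*22**2)/15909)*(15285 + 1287)) = sqrt(12319 + (-12615 + (4*484)*(1/15909))*16572) = sqrt(12319 + (-12615 + 1936*(1/15909))*16572) = sqrt(12319 + (-12615 + 1936/15909)*16572) = sqrt(12319 - 200690099/15909*16572) = sqrt(12319 - 1108612106876/5303) = sqrt(-1108546779219/5303) = I*sqrt(5878623570198357)/5303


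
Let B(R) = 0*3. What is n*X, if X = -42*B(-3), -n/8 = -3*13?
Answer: 0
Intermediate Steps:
B(R) = 0
n = 312 (n = -(-24)*13 = -8*(-39) = 312)
X = 0 (X = -42*0 = 0)
n*X = 312*0 = 0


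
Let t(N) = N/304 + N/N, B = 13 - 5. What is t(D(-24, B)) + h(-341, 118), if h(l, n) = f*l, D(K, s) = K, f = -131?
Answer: 1697533/38 ≈ 44672.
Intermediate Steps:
B = 8
h(l, n) = -131*l
t(N) = 1 + N/304 (t(N) = N*(1/304) + 1 = N/304 + 1 = 1 + N/304)
t(D(-24, B)) + h(-341, 118) = (1 + (1/304)*(-24)) - 131*(-341) = (1 - 3/38) + 44671 = 35/38 + 44671 = 1697533/38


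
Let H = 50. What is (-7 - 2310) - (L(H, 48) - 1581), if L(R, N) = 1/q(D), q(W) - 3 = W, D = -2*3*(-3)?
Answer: -15457/21 ≈ -736.05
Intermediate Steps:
D = 18 (D = -6*(-3) = 18)
q(W) = 3 + W
L(R, N) = 1/21 (L(R, N) = 1/(3 + 18) = 1/21)
(-7 - 2310) - (L(H, 48) - 1581) = (-7 - 2310) - (1/21 - 1581) = -2317 - 1*(-33200/21) = -2317 + 33200/21 = -15457/21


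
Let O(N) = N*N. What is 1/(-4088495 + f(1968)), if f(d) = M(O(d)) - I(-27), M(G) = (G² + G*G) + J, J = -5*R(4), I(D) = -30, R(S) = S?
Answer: 1/30000625720667 ≈ 3.3333e-14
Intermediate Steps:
J = -20 (J = -5*4 = -20)
O(N) = N²
M(G) = -20 + 2*G² (M(G) = (G² + G*G) - 20 = (G² + G²) - 20 = 2*G² - 20 = -20 + 2*G²)
f(d) = 10 + 2*d⁴ (f(d) = (-20 + 2*(d²)²) - 1*(-30) = (-20 + 2*d⁴) + 30 = 10 + 2*d⁴)
1/(-4088495 + f(1968)) = 1/(-4088495 + (10 + 2*1968⁴)) = 1/(-4088495 + (10 + 2*15000314904576)) = 1/(-4088495 + (10 + 30000629809152)) = 1/(-4088495 + 30000629809162) = 1/30000625720667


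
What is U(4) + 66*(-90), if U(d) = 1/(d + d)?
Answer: -47519/8 ≈ -5939.9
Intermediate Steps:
U(d) = 1/(2*d)
U(4) + 66*(-90) = (½)/4 + 66*(-90) = (½)*(¼) - 5940 = ⅛ - 5940 = -47519/8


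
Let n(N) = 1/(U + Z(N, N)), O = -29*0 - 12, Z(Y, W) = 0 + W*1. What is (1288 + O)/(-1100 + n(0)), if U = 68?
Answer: -86768/74799 ≈ -1.1600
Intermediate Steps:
Z(Y, W) = W (Z(Y, W) = 0 + W = W)
O = -12 (O = 0 - 12 = -12)
n(N) = 1/(68 + N)
(1288 + O)/(-1100 + n(0)) = (1288 - 12)/(-1100 + 1/(68 + 0)) = 1276/(-1100 + 1/68) = 1276/(-74799/68) = 1276*(-68/74799) = -86768/74799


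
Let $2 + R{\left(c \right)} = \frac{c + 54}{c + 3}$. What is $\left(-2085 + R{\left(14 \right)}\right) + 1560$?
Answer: $-523$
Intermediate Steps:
$R{\left(c \right)} = -2 + \frac{54 + c}{3 + c}$ ($R{\left(c \right)} = -2 + \frac{c + 54}{c + 3} = -2 + \frac{54 + c}{3 + c}$)
$\left(-2085 + R{\left(14 \right)}\right) + 1560 = \left(-2085 + \frac{48 - 14}{3 + 14}\right) + 1560 = \left(-2085 + \frac{48 - 14}{17}\right) + 1560 = \left(-2085 + \frac{1}{17} \cdot 34\right) + 1560 = \left(-2085 + 2\right) + 1560 = -2083 + 1560 = -523$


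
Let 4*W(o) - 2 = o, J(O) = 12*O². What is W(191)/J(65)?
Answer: 193/202800 ≈ 0.00095168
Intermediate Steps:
W(o) = ½ + o/4
W(191)/J(65) = (½ + (¼)*191)/((12*65²)) = (½ + 191/4)/((12*4225)) = (193/4)/50700 = (193/4)*(1/50700) = 193/202800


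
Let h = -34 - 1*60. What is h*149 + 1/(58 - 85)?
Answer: -378163/27 ≈ -14006.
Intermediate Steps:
h = -94 (h = -34 - 60 = -94)
h*149 + 1/(58 - 85) = -94*149 + 1/(58 - 85) = -14006 + 1/(-27) = -14006 - 1/27 = -378163/27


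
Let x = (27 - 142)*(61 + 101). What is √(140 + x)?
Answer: 43*I*√10 ≈ 135.98*I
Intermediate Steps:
x = -18630 (x = -115*162 = -18630)
√(140 + x) = √(140 - 18630) = √(-18490) = 43*I*√10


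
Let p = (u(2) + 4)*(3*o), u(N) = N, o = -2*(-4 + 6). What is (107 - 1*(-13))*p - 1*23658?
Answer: -32298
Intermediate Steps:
o = -4 (o = -2*2 = -4)
p = -72 (p = (2 + 4)*(3*(-4)) = 6*(-12) = -72)
(107 - 1*(-13))*p - 1*23658 = (107 - 1*(-13))*(-72) - 1*23658 = (107 + 13)*(-72) - 23658 = 120*(-72) - 23658 = -8640 - 23658 = -32298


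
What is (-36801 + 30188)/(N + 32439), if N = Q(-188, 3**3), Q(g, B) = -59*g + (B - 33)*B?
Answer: -6613/43369 ≈ -0.15248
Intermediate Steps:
Q(g, B) = -59*g + B*(-33 + B) (Q(g, B) = -59*g + (-33 + B)*B = -59*g + B*(-33 + B))
N = 10930 (N = (3**3)**2 - 59*(-188) - 33*3**3 = 27**2 + 11092 - 33*27 = 729 + 11092 - 891 = 10930)
(-36801 + 30188)/(N + 32439) = (-36801 + 30188)/(10930 + 32439) = -6613/43369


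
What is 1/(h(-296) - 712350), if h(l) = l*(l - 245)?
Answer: -1/552214 ≈ -1.8109e-6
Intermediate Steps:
h(l) = l*(-245 + l)
1/(h(-296) - 712350) = 1/(-296*(-245 - 296) - 712350) = 1/(-296*(-541) - 712350) = 1/(160136 - 712350) = 1/(-552214) = -1/552214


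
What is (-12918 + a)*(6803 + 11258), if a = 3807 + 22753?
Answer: 246388162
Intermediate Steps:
a = 26560
(-12918 + a)*(6803 + 11258) = (-12918 + 26560)*(6803 + 11258) = 13642*18061 = 246388162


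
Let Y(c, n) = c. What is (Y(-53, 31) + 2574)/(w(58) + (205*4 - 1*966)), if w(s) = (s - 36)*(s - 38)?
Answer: 2521/294 ≈ 8.5748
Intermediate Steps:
w(s) = (-38 + s)*(-36 + s) (w(s) = (-36 + s)*(-38 + s) = (-38 + s)*(-36 + s))
(Y(-53, 31) + 2574)/(w(58) + (205*4 - 1*966)) = (-53 + 2574)/((1368 + 58² - 74*58) + (205*4 - 1*966)) = 2521/((1368 + 3364 - 4292) + (820 - 966)) = 2521/(440 - 146) = 2521/294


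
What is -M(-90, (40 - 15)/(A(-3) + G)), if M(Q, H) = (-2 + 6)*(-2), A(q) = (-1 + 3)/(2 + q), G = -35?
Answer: 8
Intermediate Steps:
A(q) = 2/(2 + q)
M(Q, H) = -8 (M(Q, H) = 4*(-2) = -8)
-M(-90, (40 - 15)/(A(-3) + G)) = -1*(-8) = 8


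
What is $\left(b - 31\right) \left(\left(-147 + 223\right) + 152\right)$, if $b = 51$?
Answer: $4560$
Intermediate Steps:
$\left(b - 31\right) \left(\left(-147 + 223\right) + 152\right) = \left(51 - 31\right) \left(\left(-147 + 223\right) + 152\right) = 20 \left(76 + 152\right) = 20 \cdot 228 = 4560$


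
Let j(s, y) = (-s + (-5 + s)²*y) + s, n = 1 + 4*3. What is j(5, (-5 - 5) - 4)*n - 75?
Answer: -75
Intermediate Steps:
n = 13 (n = 1 + 12 = 13)
j(s, y) = y*(-5 + s)² (j(s, y) = (-s + y*(-5 + s)²) + s = y*(-5 + s)²)
j(5, (-5 - 5) - 4)*n - 75 = (((-5 - 5) - 4)*(-5 + 5)²)*13 - 75 = ((-10 - 4)*0²)*13 - 75 = -14*0*13 - 75 = 0*13 - 75 = 0 - 75 = -75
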